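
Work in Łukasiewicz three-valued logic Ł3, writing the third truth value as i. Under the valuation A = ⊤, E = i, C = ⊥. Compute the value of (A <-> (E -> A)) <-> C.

⊥

E -> A = i -> ⊤ = ⊤  [min(1, 1−½+1)]
A <-> (E -> A) = ⊤ <-> ⊤ = ⊤
(A <-> (E -> A)) <-> C = ⊤ <-> ⊥ = ⊥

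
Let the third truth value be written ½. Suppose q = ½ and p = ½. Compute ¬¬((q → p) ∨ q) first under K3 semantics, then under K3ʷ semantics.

½; ½

In K3: q → p = ½ → ½ = ½  [¬½ ∨ ½]
(q → p) ∨ q = ½ ∨ ½ = ½
¬((q → p) ∨ q) = ¬½ = ½
¬¬((q → p) ∨ q) = ¬½ = ½
In K3ʷ: q → p = ½ → ½ = ½  [any arg is the third value ⇒ result is the third value]
(q → p) ∨ q = ½ ∨ ½ = ½
¬((q → p) ∨ q) = ¬½ = ½
¬¬((q → p) ∨ q) = ¬½ = ½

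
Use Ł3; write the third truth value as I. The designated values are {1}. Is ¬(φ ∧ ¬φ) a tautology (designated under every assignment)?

Countermodel: φ=I gives I, which is not designated.

No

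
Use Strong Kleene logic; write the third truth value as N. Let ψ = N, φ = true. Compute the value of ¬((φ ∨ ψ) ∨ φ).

false

φ ∨ ψ = true ∨ N = true
(φ ∨ ψ) ∨ φ = true ∨ true = true
¬((φ ∨ ψ) ∨ φ) = ¬true = false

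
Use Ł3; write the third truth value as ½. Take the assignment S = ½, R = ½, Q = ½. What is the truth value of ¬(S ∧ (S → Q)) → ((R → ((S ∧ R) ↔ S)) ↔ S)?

S → Q = ½ → ½ = T  [min(1, 1−½+½)]
S ∧ (S → Q) = ½ ∧ T = ½
¬(S ∧ (S → Q)) = ¬½ = ½
S ∧ R = ½ ∧ ½ = ½
(S ∧ R) ↔ S = ½ ↔ ½ = T
R → ((S ∧ R) ↔ S) = ½ → T = T
(R → ((S ∧ R) ↔ S)) ↔ S = T ↔ ½ = ½
¬(S ∧ (S → Q)) → ((R → ((S ∧ R) ↔ S)) ↔ S) = ½ → ½ = T

T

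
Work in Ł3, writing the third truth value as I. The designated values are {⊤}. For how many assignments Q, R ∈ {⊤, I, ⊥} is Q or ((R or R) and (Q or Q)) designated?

Designated under: (Q=⊤, R=⊤); (Q=⊤, R=I); (Q=⊤, R=⊥).

3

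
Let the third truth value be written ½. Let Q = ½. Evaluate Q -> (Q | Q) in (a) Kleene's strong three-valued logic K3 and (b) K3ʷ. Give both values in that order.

½; ½

In Kleene's strong three-valued logic K3: Q | Q = ½ | ½ = ½
Q -> (Q | Q) = ½ -> ½ = ½
In K3ʷ: Q | Q = ½ | ½ = ½
Q -> (Q | Q) = ½ -> ½ = ½  [any arg is the third value ⇒ result is the third value]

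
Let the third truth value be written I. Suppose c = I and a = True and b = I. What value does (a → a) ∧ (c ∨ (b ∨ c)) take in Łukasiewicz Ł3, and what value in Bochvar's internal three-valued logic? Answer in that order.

In Łukasiewicz Ł3: a → a = True → True = True
b ∨ c = I ∨ I = I
c ∨ (b ∨ c) = I ∨ I = I
(a → a) ∧ (c ∨ (b ∨ c)) = True ∧ I = I
In Bochvar's internal three-valued logic: a → a = True → True = True
b ∨ c = I ∨ I = I
c ∨ (b ∨ c) = I ∨ I = I
(a → a) ∧ (c ∨ (b ∨ c)) = True ∧ I = I

I; I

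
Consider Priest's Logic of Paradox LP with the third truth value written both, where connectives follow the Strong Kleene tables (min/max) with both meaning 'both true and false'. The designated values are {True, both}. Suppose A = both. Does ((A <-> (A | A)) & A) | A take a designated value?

Yes

A | A = both | both = both
A <-> (A | A) = both <-> both = both
(A <-> (A | A)) & A = both & both = both
((A <-> (A | A)) & A) | A = both | both = both
both ∈ {True, both}.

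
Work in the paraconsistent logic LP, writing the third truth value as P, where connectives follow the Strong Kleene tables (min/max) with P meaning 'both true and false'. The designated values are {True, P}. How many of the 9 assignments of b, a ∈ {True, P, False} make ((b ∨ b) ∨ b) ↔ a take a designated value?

Of the 9 assignments, 7 give a value in {True, P}.

7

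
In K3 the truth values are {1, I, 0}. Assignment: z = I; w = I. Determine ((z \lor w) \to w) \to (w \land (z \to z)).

z \lor w = I \lor I = I
(z \lor w) \to w = I \to I = I  [\lnot I \lor I]
z \to z = I \to I = I
w \land (z \to z) = I \land I = I
((z \lor w) \to w) \to (w \land (z \to z)) = I \to I = I

I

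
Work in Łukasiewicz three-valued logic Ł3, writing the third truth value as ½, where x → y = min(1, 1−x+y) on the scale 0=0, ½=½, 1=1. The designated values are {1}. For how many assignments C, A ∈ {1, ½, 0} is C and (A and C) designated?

1

Designated under: (C=1, A=1).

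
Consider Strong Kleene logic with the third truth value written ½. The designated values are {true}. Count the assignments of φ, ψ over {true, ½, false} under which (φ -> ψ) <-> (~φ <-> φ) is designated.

Designated under: (φ=true, ψ=false).

1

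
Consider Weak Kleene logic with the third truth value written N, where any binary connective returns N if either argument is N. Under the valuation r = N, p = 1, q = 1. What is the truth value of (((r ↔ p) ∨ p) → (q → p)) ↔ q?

N

r ↔ p = N ↔ 1 = N
(r ↔ p) ∨ p = N ∨ 1 = N
q → p = 1 → 1 = 1
((r ↔ p) ∨ p) → (q → p) = N → 1 = N  [any arg is the third value ⇒ result is the third value]
(((r ↔ p) ∨ p) → (q → p)) ↔ q = N ↔ 1 = N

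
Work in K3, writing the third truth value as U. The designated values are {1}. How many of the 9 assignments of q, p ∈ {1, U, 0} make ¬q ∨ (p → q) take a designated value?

7

Of the 9 assignments, 7 give a value in {1}.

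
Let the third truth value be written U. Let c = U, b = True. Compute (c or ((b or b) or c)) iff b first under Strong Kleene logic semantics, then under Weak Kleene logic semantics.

True; U

In Strong Kleene logic: b or b = True or True = True
(b or b) or c = True or U = True
c or ((b or b) or c) = U or True = True
(c or ((b or b) or c)) iff b = True iff True = True
In Weak Kleene logic: b or b = True or True = True
(b or b) or c = True or U = U
c or ((b or b) or c) = U or U = U
(c or ((b or b) or c)) iff b = U iff True = U
They differ because Strong Kleene logic and Weak Kleene logic treat U differently under the binary connectives.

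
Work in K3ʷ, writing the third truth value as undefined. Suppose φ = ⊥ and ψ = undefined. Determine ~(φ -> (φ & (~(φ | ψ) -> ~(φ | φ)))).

undefined

φ | ψ = ⊥ | undefined = undefined
~(φ | ψ) = ~undefined = undefined
φ | φ = ⊥ | ⊥ = ⊥
~(φ | φ) = ~⊥ = ⊤
~(φ | ψ) -> ~(φ | φ) = undefined -> ⊤ = undefined
φ & (~(φ | ψ) -> ~(φ | φ)) = ⊥ & undefined = undefined
φ -> (φ & (~(φ | ψ) -> ~(φ | φ))) = ⊥ -> undefined = undefined
~(φ -> (φ & (~(φ | ψ) -> ~(φ | φ)))) = ~undefined = undefined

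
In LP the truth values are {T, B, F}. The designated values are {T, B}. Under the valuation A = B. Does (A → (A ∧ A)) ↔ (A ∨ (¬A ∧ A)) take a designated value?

A ∧ A = B ∧ B = B
A → (A ∧ A) = B → B = B  [¬B ∨ B]
¬A = ¬B = B
¬A ∧ A = B ∧ B = B
A ∨ (¬A ∧ A) = B ∨ B = B
(A → (A ∧ A)) ↔ (A ∨ (¬A ∧ A)) = B ↔ B = B
B ∈ {T, B}.

Yes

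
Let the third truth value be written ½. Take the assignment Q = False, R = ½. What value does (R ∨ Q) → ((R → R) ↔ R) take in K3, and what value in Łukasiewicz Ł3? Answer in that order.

In K3: R ∨ Q = ½ ∨ False = ½
R → R = ½ → ½ = ½  [¬½ ∨ ½]
(R → R) ↔ R = ½ ↔ ½ = ½
(R ∨ Q) → ((R → R) ↔ R) = ½ → ½ = ½
In Łukasiewicz Ł3: R ∨ Q = ½ ∨ False = ½
R → R = ½ → ½ = True  [min(1, 1−½+½)]
(R → R) ↔ R = True ↔ ½ = ½
(R ∨ Q) → ((R → R) ↔ R) = ½ → ½ = True
They differ because K3 and Łukasiewicz Ł3 treat ½ differently under implication.

½; True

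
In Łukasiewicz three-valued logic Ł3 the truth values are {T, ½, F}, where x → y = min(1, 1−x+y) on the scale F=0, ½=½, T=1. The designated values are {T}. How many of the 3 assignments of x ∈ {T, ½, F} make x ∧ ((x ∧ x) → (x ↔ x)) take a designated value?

x=T: T ✓
x=½: ½ ·
x=F: F ·

1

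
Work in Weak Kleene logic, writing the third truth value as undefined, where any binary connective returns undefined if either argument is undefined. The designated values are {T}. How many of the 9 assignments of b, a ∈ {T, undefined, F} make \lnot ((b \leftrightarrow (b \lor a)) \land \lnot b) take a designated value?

Designated under: (b=T, a=T); (b=T, a=F); (b=F, a=T).

3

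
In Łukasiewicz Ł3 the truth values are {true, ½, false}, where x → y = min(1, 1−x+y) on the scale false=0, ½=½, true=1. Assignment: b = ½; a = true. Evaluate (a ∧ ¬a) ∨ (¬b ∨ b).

¬a = ¬true = false
a ∧ ¬a = true ∧ false = false
¬b = ¬½ = ½
¬b ∨ b = ½ ∨ ½ = ½
(a ∧ ¬a) ∨ (¬b ∨ b) = false ∨ ½ = ½

½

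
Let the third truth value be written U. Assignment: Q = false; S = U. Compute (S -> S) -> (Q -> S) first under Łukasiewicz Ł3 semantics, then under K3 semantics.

true; true

In Łukasiewicz Ł3: S -> S = U -> U = true
Q -> S = false -> U = true
(S -> S) -> (Q -> S) = true -> true = true
In K3: S -> S = U -> U = U
Q -> S = false -> U = true
(S -> S) -> (Q -> S) = U -> true = true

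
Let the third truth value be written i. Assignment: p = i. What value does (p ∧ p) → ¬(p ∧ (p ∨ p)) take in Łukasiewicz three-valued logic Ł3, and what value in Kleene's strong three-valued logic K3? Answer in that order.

In Łukasiewicz three-valued logic Ł3: p ∧ p = i ∧ i = i
p ∨ p = i ∨ i = i
p ∧ (p ∨ p) = i ∧ i = i
¬(p ∧ (p ∨ p)) = ¬i = i
(p ∧ p) → ¬(p ∧ (p ∨ p)) = i → i = True  [min(1, 1−½+½)]
In Kleene's strong three-valued logic K3: p ∧ p = i ∧ i = i
p ∨ p = i ∨ i = i
p ∧ (p ∨ p) = i ∧ i = i
¬(p ∧ (p ∨ p)) = ¬i = i
(p ∧ p) → ¬(p ∧ (p ∨ p)) = i → i = i  [¬i ∨ i]
They differ because Łukasiewicz three-valued logic Ł3 and Kleene's strong three-valued logic K3 treat i differently under implication.

True; i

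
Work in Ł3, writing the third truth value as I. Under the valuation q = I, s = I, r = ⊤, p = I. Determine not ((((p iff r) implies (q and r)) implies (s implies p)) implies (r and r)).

⊥

p iff r = I iff ⊤ = I
q and r = I and ⊤ = I
(p iff r) implies (q and r) = I implies I = ⊤
s implies p = I implies I = ⊤
((p iff r) implies (q and r)) implies (s implies p) = ⊤ implies ⊤ = ⊤
r and r = ⊤ and ⊤ = ⊤
(((p iff r) implies (q and r)) implies (s implies p)) implies (r and r) = ⊤ implies ⊤ = ⊤
not ((((p iff r) implies (q and r)) implies (s implies p)) implies (r and r)) = not ⊤ = ⊥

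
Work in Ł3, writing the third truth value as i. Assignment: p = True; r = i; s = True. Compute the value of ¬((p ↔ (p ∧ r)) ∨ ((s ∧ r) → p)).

False

p ∧ r = True ∧ i = i
p ↔ (p ∧ r) = True ↔ i = i  [1 − |1−½|]
s ∧ r = True ∧ i = i
(s ∧ r) → p = i → True = True
(p ↔ (p ∧ r)) ∨ ((s ∧ r) → p) = i ∨ True = True
¬((p ↔ (p ∧ r)) ∨ ((s ∧ r) → p)) = ¬True = False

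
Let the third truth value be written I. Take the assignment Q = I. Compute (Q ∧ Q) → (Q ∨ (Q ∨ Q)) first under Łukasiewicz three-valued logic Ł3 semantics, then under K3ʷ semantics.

1; I

In Łukasiewicz three-valued logic Ł3: Q ∧ Q = I ∧ I = I
Q ∨ Q = I ∨ I = I
Q ∨ (Q ∨ Q) = I ∨ I = I
(Q ∧ Q) → (Q ∨ (Q ∨ Q)) = I → I = 1
In K3ʷ: Q ∧ Q = I ∧ I = I
Q ∨ Q = I ∨ I = I
Q ∨ (Q ∨ Q) = I ∨ I = I
(Q ∧ Q) → (Q ∨ (Q ∨ Q)) = I → I = I  [any arg is the third value ⇒ result is the third value]
They differ because Łukasiewicz three-valued logic Ł3 and K3ʷ treat I differently under the binary connectives.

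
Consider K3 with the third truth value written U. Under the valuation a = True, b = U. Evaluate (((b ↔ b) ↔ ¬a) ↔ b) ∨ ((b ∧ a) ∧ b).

U

b ↔ b = U ↔ U = U
¬a = ¬True = False
(b ↔ b) ↔ ¬a = U ↔ False = U
((b ↔ b) ↔ ¬a) ↔ b = U ↔ U = U
b ∧ a = U ∧ True = U
(b ∧ a) ∧ b = U ∧ U = U
(((b ↔ b) ↔ ¬a) ↔ b) ∨ ((b ∧ a) ∧ b) = U ∨ U = U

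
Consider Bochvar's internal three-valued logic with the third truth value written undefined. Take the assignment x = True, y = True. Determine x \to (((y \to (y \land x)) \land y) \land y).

True

y \land x = True \land True = True
y \to (y \land x) = True \to True = True
(y \to (y \land x)) \land y = True \land True = True
((y \to (y \land x)) \land y) \land y = True \land True = True
x \to (((y \to (y \land x)) \land y) \land y) = True \to True = True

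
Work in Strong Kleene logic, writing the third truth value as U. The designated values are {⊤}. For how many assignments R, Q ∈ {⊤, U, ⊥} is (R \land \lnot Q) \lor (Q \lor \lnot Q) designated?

6

Of the 9 assignments, 6 give a value in {⊤}.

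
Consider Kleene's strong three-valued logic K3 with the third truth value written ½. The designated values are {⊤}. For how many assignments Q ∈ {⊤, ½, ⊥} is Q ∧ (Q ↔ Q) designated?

1

Q=⊤: ⊤ ✓
Q=½: ½ ·
Q=⊥: ⊥ ·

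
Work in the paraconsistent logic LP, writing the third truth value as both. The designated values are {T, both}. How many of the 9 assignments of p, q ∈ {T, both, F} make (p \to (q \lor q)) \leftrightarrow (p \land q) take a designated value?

Of the 9 assignments, 6 give a value in {T, both}.

6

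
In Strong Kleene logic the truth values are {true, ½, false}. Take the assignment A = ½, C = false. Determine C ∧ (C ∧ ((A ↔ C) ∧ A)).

A ↔ C = ½ ↔ false = ½
(A ↔ C) ∧ A = ½ ∧ ½ = ½
C ∧ ((A ↔ C) ∧ A) = false ∧ ½ = false
C ∧ (C ∧ ((A ↔ C) ∧ A)) = false ∧ false = false

false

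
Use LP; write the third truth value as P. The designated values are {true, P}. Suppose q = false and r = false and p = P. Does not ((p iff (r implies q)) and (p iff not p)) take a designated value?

r implies q = false implies false = true
p iff (r implies q) = P iff true = P
not p = not P = P
p iff not p = P iff P = P
(p iff (r implies q)) and (p iff not p) = P and P = P
not ((p iff (r implies q)) and (p iff not p)) = not P = P
P ∈ {true, P}.

Yes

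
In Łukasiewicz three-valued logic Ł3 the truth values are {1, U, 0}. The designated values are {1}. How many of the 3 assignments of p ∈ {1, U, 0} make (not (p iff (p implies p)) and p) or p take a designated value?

p=1: 1 ✓
p=U: U ·
p=0: 0 ·

1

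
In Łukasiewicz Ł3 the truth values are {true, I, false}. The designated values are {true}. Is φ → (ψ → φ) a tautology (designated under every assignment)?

Yes

Every assignment of φ, ψ over {true, I, false} gives a value in {true}.
In particular, with φ=I, ψ=I: φ → (ψ → φ) = true.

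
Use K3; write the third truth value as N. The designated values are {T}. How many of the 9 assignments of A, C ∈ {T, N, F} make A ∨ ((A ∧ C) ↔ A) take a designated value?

6

Of the 9 assignments, 6 give a value in {T}.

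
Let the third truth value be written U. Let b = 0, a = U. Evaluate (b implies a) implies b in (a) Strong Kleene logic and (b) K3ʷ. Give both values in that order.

In Strong Kleene logic: b implies a = 0 implies U = 1  [not 0 or U]
(b implies a) implies b = 1 implies 0 = 0
In K3ʷ: b implies a = 0 implies U = U
(b implies a) implies b = U implies 0 = U
They differ because Strong Kleene logic and K3ʷ treat U differently under the binary connectives.

0; U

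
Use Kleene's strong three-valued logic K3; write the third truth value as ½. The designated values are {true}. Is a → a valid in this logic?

No

Countermodel: a=½ gives ½, which is not designated.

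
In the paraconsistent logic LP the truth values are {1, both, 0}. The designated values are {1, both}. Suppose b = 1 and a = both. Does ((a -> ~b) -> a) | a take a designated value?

Yes

~b = ~1 = 0
a -> ~b = both -> 0 = both
(a -> ~b) -> a = both -> both = both
((a -> ~b) -> a) | a = both | both = both
both ∈ {1, both}.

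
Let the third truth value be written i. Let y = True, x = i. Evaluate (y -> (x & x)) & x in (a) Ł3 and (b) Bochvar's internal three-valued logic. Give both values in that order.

i; i

In Ł3: x & x = i & i = i
y -> (x & x) = True -> i = i  [min(1, 1−1+½)]
(y -> (x & x)) & x = i & i = i
In Bochvar's internal three-valued logic: x & x = i & i = i
y -> (x & x) = True -> i = i  [any arg is the third value ⇒ result is the third value]
(y -> (x & x)) & x = i & i = i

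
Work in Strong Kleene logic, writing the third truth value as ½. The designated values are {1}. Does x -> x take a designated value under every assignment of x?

Countermodel: x=½ gives ½, which is not designated.

No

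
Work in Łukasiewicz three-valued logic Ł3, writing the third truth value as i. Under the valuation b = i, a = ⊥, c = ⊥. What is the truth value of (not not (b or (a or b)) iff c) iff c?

a or b = ⊥ or i = i
b or (a or b) = i or i = i
not (b or (a or b)) = not i = i
not not (b or (a or b)) = not i = i
not not (b or (a or b)) iff c = i iff ⊥ = i  [1 − |½−0|]
(not not (b or (a or b)) iff c) iff c = i iff ⊥ = i

i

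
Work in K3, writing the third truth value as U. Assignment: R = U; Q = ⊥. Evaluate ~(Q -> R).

Q -> R = ⊥ -> U = ⊤  [~⊥ | U]
~(Q -> R) = ~⊤ = ⊥

⊥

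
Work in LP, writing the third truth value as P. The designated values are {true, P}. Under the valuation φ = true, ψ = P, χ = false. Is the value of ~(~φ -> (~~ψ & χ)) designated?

No

~φ = ~true = false
~ψ = ~P = P
~~ψ = ~P = P
~~ψ & χ = P & false = false
~φ -> (~~ψ & χ) = false -> false = true
~(~φ -> (~~ψ & χ)) = ~true = false
false ∉ {true, P}.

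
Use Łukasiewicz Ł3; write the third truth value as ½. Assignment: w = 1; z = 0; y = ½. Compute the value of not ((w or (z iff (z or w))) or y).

0

z or w = 0 or 1 = 1
z iff (z or w) = 0 iff 1 = 0
w or (z iff (z or w)) = 1 or 0 = 1
(w or (z iff (z or w))) or y = 1 or ½ = 1
not ((w or (z iff (z or w))) or y) = not 1 = 0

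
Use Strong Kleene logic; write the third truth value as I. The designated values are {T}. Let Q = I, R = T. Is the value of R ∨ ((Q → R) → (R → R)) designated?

Q → R = I → T = T
R → R = T → T = T
(Q → R) → (R → R) = T → T = T
R ∨ ((Q → R) → (R → R)) = T ∨ T = T
T ∈ {T}.

Yes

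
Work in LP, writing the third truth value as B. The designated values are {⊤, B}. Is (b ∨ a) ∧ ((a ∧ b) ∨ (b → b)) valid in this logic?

No

Countermodel: b=⊥, a=⊥ gives ⊥, which is not designated.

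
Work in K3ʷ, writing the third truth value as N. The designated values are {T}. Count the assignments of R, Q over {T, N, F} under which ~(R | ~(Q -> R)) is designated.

1

Designated under: (R=F, Q=F).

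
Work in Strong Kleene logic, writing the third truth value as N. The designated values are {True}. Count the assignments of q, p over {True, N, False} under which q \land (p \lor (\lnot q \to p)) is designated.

Designated under: (q=True, p=True); (q=True, p=N); (q=True, p=False).

3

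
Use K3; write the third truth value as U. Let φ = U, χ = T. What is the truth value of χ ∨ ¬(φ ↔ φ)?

T

φ ↔ φ = U ↔ U = U
¬(φ ↔ φ) = ¬U = U
χ ∨ ¬(φ ↔ φ) = T ∨ U = T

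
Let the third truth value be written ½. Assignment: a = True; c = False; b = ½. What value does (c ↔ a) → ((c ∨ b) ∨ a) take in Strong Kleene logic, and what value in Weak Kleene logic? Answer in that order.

True; ½

In Strong Kleene logic: c ↔ a = False ↔ True = False
c ∨ b = False ∨ ½ = ½
(c ∨ b) ∨ a = ½ ∨ True = True
(c ↔ a) → ((c ∨ b) ∨ a) = False → True = True
In Weak Kleene logic: c ↔ a = False ↔ True = False
c ∨ b = False ∨ ½ = ½
(c ∨ b) ∨ a = ½ ∨ True = ½
(c ↔ a) → ((c ∨ b) ∨ a) = False → ½ = ½  [any arg is the third value ⇒ result is the third value]
They differ because Strong Kleene logic and Weak Kleene logic treat ½ differently under the binary connectives.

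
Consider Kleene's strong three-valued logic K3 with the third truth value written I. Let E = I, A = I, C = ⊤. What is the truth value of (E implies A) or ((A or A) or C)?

E implies A = I implies I = I
A or A = I or I = I
(A or A) or C = I or ⊤ = ⊤
(E implies A) or ((A or A) or C) = I or ⊤ = ⊤

⊤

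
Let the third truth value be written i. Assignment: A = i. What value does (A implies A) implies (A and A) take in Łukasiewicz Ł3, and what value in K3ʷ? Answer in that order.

i; i

In Łukasiewicz Ł3: A implies A = i implies i = ⊤  [min(1, 1−½+½)]
A and A = i and i = i
(A implies A) implies (A and A) = ⊤ implies i = i
In K3ʷ: A implies A = i implies i = i  [any arg is the third value ⇒ result is the third value]
A and A = i and i = i
(A implies A) implies (A and A) = i implies i = i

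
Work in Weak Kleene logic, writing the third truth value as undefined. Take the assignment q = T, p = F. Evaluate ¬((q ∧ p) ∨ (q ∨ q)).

q ∧ p = T ∧ F = F
q ∨ q = T ∨ T = T
(q ∧ p) ∨ (q ∨ q) = F ∨ T = T
¬((q ∧ p) ∨ (q ∨ q)) = ¬T = F

F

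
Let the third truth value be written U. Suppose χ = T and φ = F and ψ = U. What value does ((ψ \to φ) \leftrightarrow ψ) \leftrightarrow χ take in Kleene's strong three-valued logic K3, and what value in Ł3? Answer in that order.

In Kleene's strong three-valued logic K3: ψ \to φ = U \to F = U  [\lnot U \lor F]
(ψ \to φ) \leftrightarrow ψ = U \leftrightarrow U = U
((ψ \to φ) \leftrightarrow ψ) \leftrightarrow χ = U \leftrightarrow T = U
In Ł3: ψ \to φ = U \to F = U  [min(1, 1−½+0)]
(ψ \to φ) \leftrightarrow ψ = U \leftrightarrow U = T
((ψ \to φ) \leftrightarrow ψ) \leftrightarrow χ = T \leftrightarrow T = T
They differ because Kleene's strong three-valued logic K3 and Ł3 treat U differently under implication.

U; T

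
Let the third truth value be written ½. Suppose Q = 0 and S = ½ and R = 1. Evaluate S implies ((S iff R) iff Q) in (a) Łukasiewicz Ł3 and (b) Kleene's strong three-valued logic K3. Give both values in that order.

1; ½

In Łukasiewicz Ł3: S iff R = ½ iff 1 = ½  [1 − |½−1|]
(S iff R) iff Q = ½ iff 0 = ½
S implies ((S iff R) iff Q) = ½ implies ½ = 1
In Kleene's strong three-valued logic K3: S iff R = ½ iff 1 = ½
(S iff R) iff Q = ½ iff 0 = ½
S implies ((S iff R) iff Q) = ½ implies ½ = ½  [not ½ or ½]
They differ because Łukasiewicz Ł3 and Kleene's strong three-valued logic K3 treat ½ differently under implication.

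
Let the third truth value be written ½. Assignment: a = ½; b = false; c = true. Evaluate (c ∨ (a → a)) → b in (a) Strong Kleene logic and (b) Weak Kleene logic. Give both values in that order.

false; ½

In Strong Kleene logic: a → a = ½ → ½ = ½
c ∨ (a → a) = true ∨ ½ = true
(c ∨ (a → a)) → b = true → false = false
In Weak Kleene logic: a → a = ½ → ½ = ½  [any arg is the third value ⇒ result is the third value]
c ∨ (a → a) = true ∨ ½ = ½
(c ∨ (a → a)) → b = ½ → false = ½
They differ because Strong Kleene logic and Weak Kleene logic treat ½ differently under the binary connectives.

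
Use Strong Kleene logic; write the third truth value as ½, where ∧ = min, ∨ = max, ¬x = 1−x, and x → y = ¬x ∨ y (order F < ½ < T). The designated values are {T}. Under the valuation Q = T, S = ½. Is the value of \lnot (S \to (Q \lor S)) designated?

No

Q \lor S = T \lor ½ = T
S \to (Q \lor S) = ½ \to T = T  [\lnot ½ \lor T]
\lnot (S \to (Q \lor S)) = \lnot T = F
F ∉ {T}.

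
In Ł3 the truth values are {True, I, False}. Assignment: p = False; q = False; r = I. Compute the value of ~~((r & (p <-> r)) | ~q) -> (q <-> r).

p <-> r = False <-> I = I
r & (p <-> r) = I & I = I
~q = ~False = True
(r & (p <-> r)) | ~q = I | True = True
~((r & (p <-> r)) | ~q) = ~True = False
~~((r & (p <-> r)) | ~q) = ~False = True
q <-> r = False <-> I = I
~~((r & (p <-> r)) | ~q) -> (q <-> r) = True -> I = I

I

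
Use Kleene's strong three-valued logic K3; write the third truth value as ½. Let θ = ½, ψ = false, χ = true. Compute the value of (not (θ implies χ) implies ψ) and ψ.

θ implies χ = ½ implies true = true
not (θ implies χ) = not true = false
not (θ implies χ) implies ψ = false implies false = true
(not (θ implies χ) implies ψ) and ψ = true and false = false

false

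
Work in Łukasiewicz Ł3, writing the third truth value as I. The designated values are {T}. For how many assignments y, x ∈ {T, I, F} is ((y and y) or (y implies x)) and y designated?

Designated under: (y=T, x=T); (y=T, x=I); (y=T, x=F).

3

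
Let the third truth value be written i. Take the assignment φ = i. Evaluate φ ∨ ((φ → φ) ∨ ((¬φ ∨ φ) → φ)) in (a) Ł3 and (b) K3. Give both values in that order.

In Ł3: φ → φ = i → i = ⊤
¬φ = ¬i = i
¬φ ∨ φ = i ∨ i = i
(¬φ ∨ φ) → φ = i → i = ⊤
(φ → φ) ∨ ((¬φ ∨ φ) → φ) = ⊤ ∨ ⊤ = ⊤
φ ∨ ((φ → φ) ∨ ((¬φ ∨ φ) → φ)) = i ∨ ⊤ = ⊤
In K3: φ → φ = i → i = i  [¬i ∨ i]
¬φ = ¬i = i
¬φ ∨ φ = i ∨ i = i
(¬φ ∨ φ) → φ = i → i = i
(φ → φ) ∨ ((¬φ ∨ φ) → φ) = i ∨ i = i
φ ∨ ((φ → φ) ∨ ((¬φ ∨ φ) → φ)) = i ∨ i = i
They differ because Ł3 and K3 treat i differently under implication.

⊤; i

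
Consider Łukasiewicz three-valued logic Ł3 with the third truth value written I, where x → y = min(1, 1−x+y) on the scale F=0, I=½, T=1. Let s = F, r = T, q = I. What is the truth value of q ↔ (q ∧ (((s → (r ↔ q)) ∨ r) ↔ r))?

r ↔ q = T ↔ I = I  [1 − |1−½|]
s → (r ↔ q) = F → I = T
(s → (r ↔ q)) ∨ r = T ∨ T = T
((s → (r ↔ q)) ∨ r) ↔ r = T ↔ T = T
q ∧ (((s → (r ↔ q)) ∨ r) ↔ r) = I ∧ T = I
q ↔ (q ∧ (((s → (r ↔ q)) ∨ r) ↔ r)) = I ↔ I = T

T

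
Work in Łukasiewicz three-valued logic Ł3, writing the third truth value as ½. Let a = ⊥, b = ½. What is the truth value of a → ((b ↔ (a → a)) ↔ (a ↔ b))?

⊤

a → a = ⊥ → ⊥ = ⊤
b ↔ (a → a) = ½ ↔ ⊤ = ½  [1 − |½−1|]
a ↔ b = ⊥ ↔ ½ = ½
(b ↔ (a → a)) ↔ (a ↔ b) = ½ ↔ ½ = ⊤
a → ((b ↔ (a → a)) ↔ (a ↔ b)) = ⊥ → ⊤ = ⊤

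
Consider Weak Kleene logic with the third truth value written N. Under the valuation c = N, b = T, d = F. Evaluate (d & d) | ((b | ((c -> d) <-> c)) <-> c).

d & d = F & F = F
c -> d = N -> F = N
(c -> d) <-> c = N <-> N = N
b | ((c -> d) <-> c) = T | N = N
(b | ((c -> d) <-> c)) <-> c = N <-> N = N
(d & d) | ((b | ((c -> d) <-> c)) <-> c) = F | N = N

N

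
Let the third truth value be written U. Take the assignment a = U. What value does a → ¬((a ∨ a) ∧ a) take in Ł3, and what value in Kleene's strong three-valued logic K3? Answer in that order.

In Ł3: a ∨ a = U ∨ U = U
(a ∨ a) ∧ a = U ∧ U = U
¬((a ∨ a) ∧ a) = ¬U = U
a → ¬((a ∨ a) ∧ a) = U → U = ⊤  [min(1, 1−½+½)]
In Kleene's strong three-valued logic K3: a ∨ a = U ∨ U = U
(a ∨ a) ∧ a = U ∧ U = U
¬((a ∨ a) ∧ a) = ¬U = U
a → ¬((a ∨ a) ∧ a) = U → U = U  [¬U ∨ U]
They differ because Ł3 and Kleene's strong three-valued logic K3 treat U differently under implication.

⊤; U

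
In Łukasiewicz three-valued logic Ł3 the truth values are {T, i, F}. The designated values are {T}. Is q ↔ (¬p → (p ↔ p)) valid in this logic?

Countermodel: q=i, p=T gives i, which is not designated.

No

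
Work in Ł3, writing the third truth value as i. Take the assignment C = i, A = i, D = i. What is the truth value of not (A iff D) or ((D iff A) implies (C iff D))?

A iff D = i iff i = T
not (A iff D) = not T = F
D iff A = i iff i = T
C iff D = i iff i = T
(D iff A) implies (C iff D) = T implies T = T
not (A iff D) or ((D iff A) implies (C iff D)) = F or T = T

T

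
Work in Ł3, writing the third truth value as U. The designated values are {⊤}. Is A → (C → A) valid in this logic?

Every assignment of A, C over {⊤, U, ⊥} gives a value in {⊤}.
In particular, with A=U, C=U: A → (C → A) = ⊤.

Yes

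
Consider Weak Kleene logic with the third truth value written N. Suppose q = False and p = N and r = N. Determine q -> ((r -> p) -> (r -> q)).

r -> p = N -> N = N  [any arg is the third value ⇒ result is the third value]
r -> q = N -> False = N
(r -> p) -> (r -> q) = N -> N = N
q -> ((r -> p) -> (r -> q)) = False -> N = N

N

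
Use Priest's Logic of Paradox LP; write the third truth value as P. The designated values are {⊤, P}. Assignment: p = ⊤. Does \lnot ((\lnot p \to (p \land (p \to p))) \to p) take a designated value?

No

\lnot p = \lnot ⊤ = ⊥
p \to p = ⊤ \to ⊤ = ⊤
p \land (p \to p) = ⊤ \land ⊤ = ⊤
\lnot p \to (p \land (p \to p)) = ⊥ \to ⊤ = ⊤
(\lnot p \to (p \land (p \to p))) \to p = ⊤ \to ⊤ = ⊤
\lnot ((\lnot p \to (p \land (p \to p))) \to p) = \lnot ⊤ = ⊥
⊥ ∉ {⊤, P}.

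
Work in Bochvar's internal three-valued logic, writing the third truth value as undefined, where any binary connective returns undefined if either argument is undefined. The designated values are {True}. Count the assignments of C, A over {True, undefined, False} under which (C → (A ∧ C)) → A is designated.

3

Designated under: (C=True, A=True); (C=True, A=False); (C=False, A=True).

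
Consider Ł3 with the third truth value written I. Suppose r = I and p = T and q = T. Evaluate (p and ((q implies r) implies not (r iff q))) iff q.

T

q implies r = T implies I = I  [min(1, 1−1+½)]
r iff q = I iff T = I
not (r iff q) = not I = I
(q implies r) implies not (r iff q) = I implies I = T
p and ((q implies r) implies not (r iff q)) = T and T = T
(p and ((q implies r) implies not (r iff q))) iff q = T iff T = T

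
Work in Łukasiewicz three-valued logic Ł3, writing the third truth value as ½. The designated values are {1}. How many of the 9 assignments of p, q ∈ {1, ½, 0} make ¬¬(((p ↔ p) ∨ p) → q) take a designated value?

3

Designated under: (p=1, q=1); (p=½, q=1); (p=0, q=1).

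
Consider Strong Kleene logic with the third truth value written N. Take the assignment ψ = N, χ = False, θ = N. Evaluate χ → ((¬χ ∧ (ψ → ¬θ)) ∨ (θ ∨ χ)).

True

¬χ = ¬False = True
¬θ = ¬N = N
ψ → ¬θ = N → N = N  [¬N ∨ N]
¬χ ∧ (ψ → ¬θ) = True ∧ N = N
θ ∨ χ = N ∨ False = N
(¬χ ∧ (ψ → ¬θ)) ∨ (θ ∨ χ) = N ∨ N = N
χ → ((¬χ ∧ (ψ → ¬θ)) ∨ (θ ∨ χ)) = False → N = True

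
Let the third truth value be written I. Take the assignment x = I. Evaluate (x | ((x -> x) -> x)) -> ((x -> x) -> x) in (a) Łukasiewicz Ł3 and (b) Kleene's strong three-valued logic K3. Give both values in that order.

T; I

In Łukasiewicz Ł3: x -> x = I -> I = T  [min(1, 1−½+½)]
(x -> x) -> x = T -> I = I
x | ((x -> x) -> x) = I | I = I
x -> x = I -> I = T
(x -> x) -> x = T -> I = I
(x | ((x -> x) -> x)) -> ((x -> x) -> x) = I -> I = T
In Kleene's strong three-valued logic K3: x -> x = I -> I = I  [~I | I]
(x -> x) -> x = I -> I = I
x | ((x -> x) -> x) = I | I = I
x -> x = I -> I = I
(x -> x) -> x = I -> I = I
(x | ((x -> x) -> x)) -> ((x -> x) -> x) = I -> I = I
They differ because Łukasiewicz Ł3 and Kleene's strong three-valued logic K3 treat I differently under implication.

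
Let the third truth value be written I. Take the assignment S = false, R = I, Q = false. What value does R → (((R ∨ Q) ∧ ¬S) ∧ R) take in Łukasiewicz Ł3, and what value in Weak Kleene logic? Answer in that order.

true; I

In Łukasiewicz Ł3: R ∨ Q = I ∨ false = I
¬S = ¬false = true
(R ∨ Q) ∧ ¬S = I ∧ true = I
((R ∨ Q) ∧ ¬S) ∧ R = I ∧ I = I
R → (((R ∨ Q) ∧ ¬S) ∧ R) = I → I = true  [min(1, 1−½+½)]
In Weak Kleene logic: R ∨ Q = I ∨ false = I
¬S = ¬false = true
(R ∨ Q) ∧ ¬S = I ∧ true = I
((R ∨ Q) ∧ ¬S) ∧ R = I ∧ I = I
R → (((R ∨ Q) ∧ ¬S) ∧ R) = I → I = I  [any arg is the third value ⇒ result is the third value]
They differ because Łukasiewicz Ł3 and Weak Kleene logic treat I differently under the binary connectives.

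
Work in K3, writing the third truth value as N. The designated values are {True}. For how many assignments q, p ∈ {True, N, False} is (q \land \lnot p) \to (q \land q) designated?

Of the 9 assignments, 7 give a value in {True}.

7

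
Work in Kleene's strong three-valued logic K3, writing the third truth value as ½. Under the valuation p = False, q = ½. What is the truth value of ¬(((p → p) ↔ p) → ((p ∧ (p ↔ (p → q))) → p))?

p → p = False → False = True
(p → p) ↔ p = True ↔ False = False
p → q = False → ½ = True  [¬False ∨ ½]
p ↔ (p → q) = False ↔ True = False
p ∧ (p ↔ (p → q)) = False ∧ False = False
(p ∧ (p ↔ (p → q))) → p = False → False = True
((p → p) ↔ p) → ((p ∧ (p ↔ (p → q))) → p) = False → True = True
¬(((p → p) ↔ p) → ((p ∧ (p ↔ (p → q))) → p)) = ¬True = False

False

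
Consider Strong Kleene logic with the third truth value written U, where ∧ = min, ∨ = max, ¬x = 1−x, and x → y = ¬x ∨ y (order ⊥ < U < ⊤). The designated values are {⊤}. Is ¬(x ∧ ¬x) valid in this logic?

No

Countermodel: x=U gives U, which is not designated.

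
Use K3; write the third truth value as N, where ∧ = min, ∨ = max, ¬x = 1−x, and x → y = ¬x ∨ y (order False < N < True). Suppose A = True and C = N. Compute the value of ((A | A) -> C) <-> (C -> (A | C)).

A | A = True | True = True
(A | A) -> C = True -> N = N  [~True | N]
A | C = True | N = True
C -> (A | C) = N -> True = True
((A | A) -> C) <-> (C -> (A | C)) = N <-> True = N

N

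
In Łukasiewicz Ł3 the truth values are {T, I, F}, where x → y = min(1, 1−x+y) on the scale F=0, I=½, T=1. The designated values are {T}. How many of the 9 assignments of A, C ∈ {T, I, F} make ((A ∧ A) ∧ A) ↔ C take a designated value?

3

Designated under: (A=T, C=T); (A=I, C=I); (A=F, C=F).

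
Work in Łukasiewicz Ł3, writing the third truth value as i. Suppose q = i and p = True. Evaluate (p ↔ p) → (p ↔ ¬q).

p ↔ p = True ↔ True = True
¬q = ¬i = i
p ↔ ¬q = True ↔ i = i  [1 − |1−½|]
(p ↔ p) → (p ↔ ¬q) = True → i = i

i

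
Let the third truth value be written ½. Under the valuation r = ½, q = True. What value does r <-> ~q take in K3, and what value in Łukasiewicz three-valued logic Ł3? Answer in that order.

½; ½

In K3: ~q = ~True = False
r <-> ~q = ½ <-> False = ½
In Łukasiewicz three-valued logic Ł3: ~q = ~True = False
r <-> ~q = ½ <-> False = ½  [1 − |½−0|]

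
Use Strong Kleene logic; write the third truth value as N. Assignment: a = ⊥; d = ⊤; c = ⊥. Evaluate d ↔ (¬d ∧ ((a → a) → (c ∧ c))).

⊥

¬d = ¬⊤ = ⊥
a → a = ⊥ → ⊥ = ⊤
c ∧ c = ⊥ ∧ ⊥ = ⊥
(a → a) → (c ∧ c) = ⊤ → ⊥ = ⊥
¬d ∧ ((a → a) → (c ∧ c)) = ⊥ ∧ ⊥ = ⊥
d ↔ (¬d ∧ ((a → a) → (c ∧ c))) = ⊤ ↔ ⊥ = ⊥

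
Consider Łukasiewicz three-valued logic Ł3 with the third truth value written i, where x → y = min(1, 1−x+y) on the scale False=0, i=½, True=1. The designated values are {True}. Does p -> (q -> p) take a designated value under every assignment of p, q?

Every assignment of p, q over {True, i, False} gives a value in {True}.
In particular, with p=i, q=i: p -> (q -> p) = True.

Yes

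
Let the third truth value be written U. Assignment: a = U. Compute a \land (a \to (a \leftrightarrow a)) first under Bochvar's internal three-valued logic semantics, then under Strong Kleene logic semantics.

In Bochvar's internal three-valued logic: a \leftrightarrow a = U \leftrightarrow U = U
a \to (a \leftrightarrow a) = U \to U = U
a \land (a \to (a \leftrightarrow a)) = U \land U = U
In Strong Kleene logic: a \leftrightarrow a = U \leftrightarrow U = U
a \to (a \leftrightarrow a) = U \to U = U  [\lnot U \lor U]
a \land (a \to (a \leftrightarrow a)) = U \land U = U

U; U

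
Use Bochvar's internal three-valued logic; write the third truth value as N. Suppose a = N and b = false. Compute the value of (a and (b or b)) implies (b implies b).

N

b or b = false or false = false
a and (b or b) = N and false = N
b implies b = false implies false = true
(a and (b or b)) implies (b implies b) = N implies true = N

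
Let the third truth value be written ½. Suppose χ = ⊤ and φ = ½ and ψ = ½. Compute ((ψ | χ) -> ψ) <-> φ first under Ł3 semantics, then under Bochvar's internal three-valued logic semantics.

In Ł3: ψ | χ = ½ | ⊤ = ⊤
(ψ | χ) -> ψ = ⊤ -> ½ = ½  [min(1, 1−1+½)]
((ψ | χ) -> ψ) <-> φ = ½ <-> ½ = ⊤
In Bochvar's internal three-valued logic: ψ | χ = ½ | ⊤ = ½
(ψ | χ) -> ψ = ½ -> ½ = ½  [any arg is the third value ⇒ result is the third value]
((ψ | χ) -> ψ) <-> φ = ½ <-> ½ = ½
They differ because Ł3 and Bochvar's internal three-valued logic treat ½ differently under the binary connectives.

⊤; ½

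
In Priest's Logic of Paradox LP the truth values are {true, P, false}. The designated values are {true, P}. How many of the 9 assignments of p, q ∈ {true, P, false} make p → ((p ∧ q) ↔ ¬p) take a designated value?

8

Of the 9 assignments, 8 give a value in {true, P}.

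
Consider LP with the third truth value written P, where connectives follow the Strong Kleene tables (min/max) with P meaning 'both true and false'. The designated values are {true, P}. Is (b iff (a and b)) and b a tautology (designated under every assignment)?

Countermodel: b=true, a=false gives false, which is not designated.

No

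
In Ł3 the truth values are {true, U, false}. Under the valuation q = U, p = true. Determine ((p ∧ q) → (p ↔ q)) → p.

true

p ∧ q = true ∧ U = U
p ↔ q = true ↔ U = U  [1 − |1−½|]
(p ∧ q) → (p ↔ q) = U → U = true
((p ∧ q) → (p ↔ q)) → p = true → true = true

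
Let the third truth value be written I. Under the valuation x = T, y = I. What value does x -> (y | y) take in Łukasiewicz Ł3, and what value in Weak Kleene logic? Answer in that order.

I; I

In Łukasiewicz Ł3: y | y = I | I = I
x -> (y | y) = T -> I = I  [min(1, 1−1+½)]
In Weak Kleene logic: y | y = I | I = I
x -> (y | y) = T -> I = I  [any arg is the third value ⇒ result is the third value]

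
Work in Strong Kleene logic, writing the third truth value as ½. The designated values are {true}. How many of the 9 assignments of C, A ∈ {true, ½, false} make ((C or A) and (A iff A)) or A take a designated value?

Designated under: (C=true, A=true); (C=true, A=false); (C=½, A=true); (C=false, A=true).

4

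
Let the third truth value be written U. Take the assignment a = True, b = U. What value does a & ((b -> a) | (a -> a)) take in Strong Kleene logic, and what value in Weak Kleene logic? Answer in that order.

True; U

In Strong Kleene logic: b -> a = U -> True = True  [~U | True]
a -> a = True -> True = True
(b -> a) | (a -> a) = True | True = True
a & ((b -> a) | (a -> a)) = True & True = True
In Weak Kleene logic: b -> a = U -> True = U  [any arg is the third value ⇒ result is the third value]
a -> a = True -> True = True
(b -> a) | (a -> a) = U | True = U
a & ((b -> a) | (a -> a)) = True & U = U
They differ because Strong Kleene logic and Weak Kleene logic treat U differently under the binary connectives.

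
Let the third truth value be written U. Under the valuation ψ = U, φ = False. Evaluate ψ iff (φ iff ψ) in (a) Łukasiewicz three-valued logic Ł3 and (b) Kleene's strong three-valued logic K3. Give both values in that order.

True; U

In Łukasiewicz three-valued logic Ł3: φ iff ψ = False iff U = U
ψ iff (φ iff ψ) = U iff U = True
In Kleene's strong three-valued logic K3: φ iff ψ = False iff U = U
ψ iff (φ iff ψ) = U iff U = U
They differ because Łukasiewicz three-valued logic Ł3 and Kleene's strong three-valued logic K3 treat U differently under implication.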